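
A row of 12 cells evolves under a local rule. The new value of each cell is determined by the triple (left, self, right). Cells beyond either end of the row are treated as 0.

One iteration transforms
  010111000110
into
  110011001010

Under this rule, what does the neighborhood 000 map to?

At position 7 the neighborhood is 000; the next row has 0 there.

0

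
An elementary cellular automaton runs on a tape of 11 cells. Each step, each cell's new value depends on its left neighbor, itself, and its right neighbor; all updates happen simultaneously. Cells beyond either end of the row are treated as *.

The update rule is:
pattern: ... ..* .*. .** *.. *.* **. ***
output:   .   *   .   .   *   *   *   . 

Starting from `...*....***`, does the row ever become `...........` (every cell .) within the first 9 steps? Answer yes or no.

no

*.*.*..*...
**.*.**.*.*
.**.*.**.*.
*.**.*.**.*
**.**.*.**.
.**.**.*.**
*.**.**.*..
**.**.**.**
.**.**.**..
step 9 is .**.**.**.., still not uniform .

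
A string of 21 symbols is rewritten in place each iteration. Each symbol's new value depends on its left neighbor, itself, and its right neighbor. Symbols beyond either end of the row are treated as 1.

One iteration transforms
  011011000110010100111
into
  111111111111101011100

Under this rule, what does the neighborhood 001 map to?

At position 8 the neighborhood is 001; the next row has 1 there.

1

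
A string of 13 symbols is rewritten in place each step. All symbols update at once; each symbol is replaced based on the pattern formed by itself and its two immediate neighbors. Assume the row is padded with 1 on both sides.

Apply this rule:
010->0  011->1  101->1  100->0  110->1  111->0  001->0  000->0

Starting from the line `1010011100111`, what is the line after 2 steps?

0100001000000

1100010100100
0100001000000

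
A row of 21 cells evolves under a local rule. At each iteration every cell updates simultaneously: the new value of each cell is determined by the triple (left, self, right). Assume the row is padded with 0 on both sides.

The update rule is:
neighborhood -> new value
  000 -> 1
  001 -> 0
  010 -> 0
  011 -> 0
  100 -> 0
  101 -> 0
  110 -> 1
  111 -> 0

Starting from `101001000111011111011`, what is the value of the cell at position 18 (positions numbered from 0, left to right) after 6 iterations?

iteration 1: 000000010001000001001
iteration 2: 111111000100011100000
iteration 3: 000001010001000101111
iteration 4: 111100000100010000001
iteration 5: 000101110001000111100
iteration 6: 110000010100010000101
position 18 holds 1

1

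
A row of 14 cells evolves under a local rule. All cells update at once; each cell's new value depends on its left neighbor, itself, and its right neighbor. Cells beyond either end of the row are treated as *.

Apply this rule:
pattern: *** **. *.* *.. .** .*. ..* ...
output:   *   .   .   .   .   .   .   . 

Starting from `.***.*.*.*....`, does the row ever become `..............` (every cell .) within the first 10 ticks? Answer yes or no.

tick 1: ..*...........
tick 2: ..............
all cells are . at tick 2

yes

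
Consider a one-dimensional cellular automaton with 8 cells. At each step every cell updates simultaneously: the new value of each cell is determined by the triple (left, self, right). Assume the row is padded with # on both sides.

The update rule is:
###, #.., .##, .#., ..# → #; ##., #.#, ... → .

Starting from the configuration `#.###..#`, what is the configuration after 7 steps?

..##.###
###..###
##.#####
#..#####
.#######
.#######  (fixed point — unchanged through step 7)

.#######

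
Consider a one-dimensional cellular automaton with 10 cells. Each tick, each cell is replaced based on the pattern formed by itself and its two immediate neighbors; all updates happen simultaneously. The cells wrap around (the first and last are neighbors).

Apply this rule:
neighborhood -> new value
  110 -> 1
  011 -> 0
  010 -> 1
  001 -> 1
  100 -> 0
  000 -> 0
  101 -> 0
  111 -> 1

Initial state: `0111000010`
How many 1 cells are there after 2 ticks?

4

1011000110
1001001010
count of 1: 4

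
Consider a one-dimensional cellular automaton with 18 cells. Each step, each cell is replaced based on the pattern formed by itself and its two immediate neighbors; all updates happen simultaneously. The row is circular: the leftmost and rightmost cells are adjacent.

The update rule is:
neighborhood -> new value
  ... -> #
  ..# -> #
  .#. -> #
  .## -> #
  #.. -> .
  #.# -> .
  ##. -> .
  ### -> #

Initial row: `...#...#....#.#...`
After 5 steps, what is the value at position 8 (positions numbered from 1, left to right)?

#

step 1: ####.###.####.#.##
step 2: ###..##..###..#.##
step 3: ##..##..###..##.##
step 4: #..##..###..##..##
step 5: ..##..###..##..###
position 8 holds #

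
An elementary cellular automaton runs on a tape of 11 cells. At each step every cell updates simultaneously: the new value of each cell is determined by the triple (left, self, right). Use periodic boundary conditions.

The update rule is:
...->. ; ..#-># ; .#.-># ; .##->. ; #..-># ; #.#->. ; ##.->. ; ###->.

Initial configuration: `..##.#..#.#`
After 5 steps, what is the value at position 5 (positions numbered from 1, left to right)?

.

##...####.#
..#.#......
.##.##.....
#.....#....
##...###..#
position 5 holds .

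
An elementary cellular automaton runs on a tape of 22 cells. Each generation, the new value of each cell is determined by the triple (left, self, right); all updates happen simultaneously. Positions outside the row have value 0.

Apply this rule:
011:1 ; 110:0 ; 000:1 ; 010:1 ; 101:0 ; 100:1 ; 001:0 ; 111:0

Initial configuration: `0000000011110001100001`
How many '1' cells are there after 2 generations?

8

generation 1: 1111111010001101011101
generation 2: 1000000011101001010001
count of 1: 8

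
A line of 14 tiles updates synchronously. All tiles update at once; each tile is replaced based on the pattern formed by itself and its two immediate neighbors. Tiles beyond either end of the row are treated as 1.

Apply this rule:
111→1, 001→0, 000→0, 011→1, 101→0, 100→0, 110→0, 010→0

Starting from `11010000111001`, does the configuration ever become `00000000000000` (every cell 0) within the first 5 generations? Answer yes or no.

no

10000000110001
00000000100001
00000000000001
00000000000001  (fixed point — unchanged through generation 5)
generation 5 is 00000000000001, still not uniform 0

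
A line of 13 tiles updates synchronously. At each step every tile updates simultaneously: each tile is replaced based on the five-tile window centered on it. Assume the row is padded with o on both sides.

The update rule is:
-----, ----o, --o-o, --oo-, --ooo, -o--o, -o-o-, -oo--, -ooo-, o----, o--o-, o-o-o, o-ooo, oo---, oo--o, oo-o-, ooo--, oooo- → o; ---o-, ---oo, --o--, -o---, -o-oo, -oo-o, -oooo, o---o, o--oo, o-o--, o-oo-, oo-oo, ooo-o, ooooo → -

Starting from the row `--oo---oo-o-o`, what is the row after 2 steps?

step 1: o-ooo--o-oo-o
step 2: --oooooo----o

--oooooo----o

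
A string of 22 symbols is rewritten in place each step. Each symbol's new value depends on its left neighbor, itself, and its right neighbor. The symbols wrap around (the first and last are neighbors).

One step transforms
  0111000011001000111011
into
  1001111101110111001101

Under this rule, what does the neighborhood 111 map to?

0

At position 2 the neighborhood is 111; the next row has 0 there.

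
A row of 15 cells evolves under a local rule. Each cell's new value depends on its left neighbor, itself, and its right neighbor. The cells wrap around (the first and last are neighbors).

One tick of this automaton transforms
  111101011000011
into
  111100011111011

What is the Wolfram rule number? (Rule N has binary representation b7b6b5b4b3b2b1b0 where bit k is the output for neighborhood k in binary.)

position 0: 111 → 1  (bit 7 = 1)
position 3: 110 → 1  (bit 6 = 1)
position 4: 101 → 0  (bit 5 = 0)
position 9: 100 → 1  (bit 4 = 1)
position 7: 011 → 1  (bit 3 = 1)
position 5: 010 → 0  (bit 2 = 0)
position 12: 001 → 0  (bit 1 = 0)
position 10: 000 → 1  (bit 0 = 1)
bits b7..b0 = 11011001 = 217

217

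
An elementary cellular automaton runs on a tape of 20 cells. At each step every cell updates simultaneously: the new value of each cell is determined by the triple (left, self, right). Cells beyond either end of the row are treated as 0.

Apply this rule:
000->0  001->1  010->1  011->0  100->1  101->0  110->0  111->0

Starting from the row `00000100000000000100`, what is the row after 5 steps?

step 1: 00001110000000001110
step 2: 00010001000000010001
step 3: 00111011100000111011
step 4: 01000000010001000000
step 5: 11100000111011100000

11100000111011100000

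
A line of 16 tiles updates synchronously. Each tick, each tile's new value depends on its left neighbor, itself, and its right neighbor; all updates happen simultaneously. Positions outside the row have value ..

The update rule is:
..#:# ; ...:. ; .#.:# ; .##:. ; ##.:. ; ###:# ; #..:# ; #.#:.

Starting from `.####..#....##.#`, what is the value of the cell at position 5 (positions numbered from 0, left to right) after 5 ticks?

#.##.####..#...#
#.....##.####.##
##...#....##....
..#.###..#..#...
.##..#.#######..
position 5 holds #

#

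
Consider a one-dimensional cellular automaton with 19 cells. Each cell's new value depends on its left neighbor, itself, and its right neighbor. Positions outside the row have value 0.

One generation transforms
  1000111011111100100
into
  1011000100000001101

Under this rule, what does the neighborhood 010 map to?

At position 0 the neighborhood is 010; the next row has 1 there.

1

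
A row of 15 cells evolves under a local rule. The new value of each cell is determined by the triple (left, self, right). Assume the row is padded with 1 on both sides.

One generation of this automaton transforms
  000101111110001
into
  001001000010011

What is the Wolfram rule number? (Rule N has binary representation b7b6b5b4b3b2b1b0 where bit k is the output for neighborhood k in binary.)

position 6: 111 → 0  (bit 7 = 0)
position 10: 110 → 1  (bit 6 = 1)
position 4: 101 → 0  (bit 5 = 0)
position 0: 100 → 0  (bit 4 = 0)
position 5: 011 → 1  (bit 3 = 1)
position 3: 010 → 0  (bit 2 = 0)
position 2: 001 → 1  (bit 1 = 1)
position 1: 000 → 0  (bit 0 = 0)
bits b7..b0 = 01001010 = 74

74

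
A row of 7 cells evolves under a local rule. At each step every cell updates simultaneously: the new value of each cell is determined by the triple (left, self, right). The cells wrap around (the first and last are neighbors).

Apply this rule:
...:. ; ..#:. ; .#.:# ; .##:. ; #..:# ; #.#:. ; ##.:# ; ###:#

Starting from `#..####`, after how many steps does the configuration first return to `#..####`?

7

##..###
###..##
####..#
#####..
.#####.
..#####
#..####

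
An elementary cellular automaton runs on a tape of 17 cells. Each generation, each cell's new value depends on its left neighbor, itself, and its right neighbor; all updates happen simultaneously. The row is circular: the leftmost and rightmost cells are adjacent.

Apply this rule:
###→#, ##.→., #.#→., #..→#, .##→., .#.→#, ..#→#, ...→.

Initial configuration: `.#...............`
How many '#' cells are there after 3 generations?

###..............
.#.#............#
.#.##..........##
count of #: 5

5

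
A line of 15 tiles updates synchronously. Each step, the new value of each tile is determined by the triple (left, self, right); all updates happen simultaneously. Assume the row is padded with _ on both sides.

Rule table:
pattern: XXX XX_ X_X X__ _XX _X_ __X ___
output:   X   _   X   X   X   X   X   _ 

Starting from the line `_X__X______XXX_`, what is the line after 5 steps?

XXXXXX____XXX_X
XXXXX_X__XXX_XX
XXXX_XXXXXX_XX_
XXX_XXXXXX_XX_X
XX_XXXXXX_XX_XX

XX_XXXXXX_XX_XX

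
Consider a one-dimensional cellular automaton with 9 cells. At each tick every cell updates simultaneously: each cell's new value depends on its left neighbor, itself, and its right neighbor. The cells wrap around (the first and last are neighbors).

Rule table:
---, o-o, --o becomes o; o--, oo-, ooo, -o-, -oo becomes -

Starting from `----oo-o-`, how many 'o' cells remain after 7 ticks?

oooo--o--
-----o--o
-oooo--o-
o-----o--
--oooo--o
-o-----o-
o--oooo--
count of o: 5

5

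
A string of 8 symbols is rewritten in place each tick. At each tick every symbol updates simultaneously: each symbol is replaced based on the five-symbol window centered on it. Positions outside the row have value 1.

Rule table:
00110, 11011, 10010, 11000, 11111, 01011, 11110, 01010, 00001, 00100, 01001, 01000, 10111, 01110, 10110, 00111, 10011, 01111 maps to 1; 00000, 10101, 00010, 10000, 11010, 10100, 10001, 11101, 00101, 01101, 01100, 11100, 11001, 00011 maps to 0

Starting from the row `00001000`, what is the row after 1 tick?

10101100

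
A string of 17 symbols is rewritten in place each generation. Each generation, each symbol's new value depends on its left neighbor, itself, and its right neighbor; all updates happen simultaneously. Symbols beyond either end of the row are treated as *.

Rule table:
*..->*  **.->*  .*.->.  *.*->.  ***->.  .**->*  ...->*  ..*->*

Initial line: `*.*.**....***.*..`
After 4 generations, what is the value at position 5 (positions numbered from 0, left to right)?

.

generation 1: *...*******.*..**
generation 2: *****.....*..***.
generation 3: ....******.***.*.
generation 4: *****....*.*.*...
position 5 holds .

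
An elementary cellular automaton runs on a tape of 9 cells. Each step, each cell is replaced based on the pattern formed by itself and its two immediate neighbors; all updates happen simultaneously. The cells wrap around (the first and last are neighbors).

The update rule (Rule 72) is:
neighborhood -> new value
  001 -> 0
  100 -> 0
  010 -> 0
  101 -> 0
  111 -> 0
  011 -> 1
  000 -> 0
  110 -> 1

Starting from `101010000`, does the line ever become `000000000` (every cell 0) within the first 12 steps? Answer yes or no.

yes

000000000
all cells are 0 at step 1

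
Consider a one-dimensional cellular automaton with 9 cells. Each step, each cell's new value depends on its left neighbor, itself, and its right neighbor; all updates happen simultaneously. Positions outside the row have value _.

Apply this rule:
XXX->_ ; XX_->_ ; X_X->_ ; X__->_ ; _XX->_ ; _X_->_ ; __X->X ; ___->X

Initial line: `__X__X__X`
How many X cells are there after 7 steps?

step 1: XX__X__X_
step 2: ___X__X__
step 3: XXX__X__X
step 4: ____X__X_
step 5: XXXX__X__
step 6: _____X__X
step 7: XXXXX__X_
count of X: 6

6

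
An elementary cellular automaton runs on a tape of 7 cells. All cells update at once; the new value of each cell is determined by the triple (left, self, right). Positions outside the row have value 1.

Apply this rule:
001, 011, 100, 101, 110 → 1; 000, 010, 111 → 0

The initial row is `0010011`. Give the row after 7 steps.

1101110
0111011
1101110  (repeats step 1; period 2)
step 7: 1101110

1101110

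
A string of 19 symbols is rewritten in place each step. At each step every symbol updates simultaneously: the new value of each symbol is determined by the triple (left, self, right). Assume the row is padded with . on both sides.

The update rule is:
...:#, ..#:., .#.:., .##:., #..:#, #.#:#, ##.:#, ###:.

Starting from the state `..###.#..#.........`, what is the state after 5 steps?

.#..##..#######...#

#...##.#..#########
.##..##.#.........#
..##..##.########..
#..##..##.......###
.#..##..#######...#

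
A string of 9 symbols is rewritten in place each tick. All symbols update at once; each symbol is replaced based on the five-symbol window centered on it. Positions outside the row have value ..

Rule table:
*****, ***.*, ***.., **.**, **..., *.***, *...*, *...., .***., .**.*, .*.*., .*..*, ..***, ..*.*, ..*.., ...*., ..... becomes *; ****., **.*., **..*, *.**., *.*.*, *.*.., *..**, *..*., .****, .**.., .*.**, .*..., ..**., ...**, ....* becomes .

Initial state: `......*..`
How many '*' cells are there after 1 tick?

7

tick 1: ****.**.*
count of *: 7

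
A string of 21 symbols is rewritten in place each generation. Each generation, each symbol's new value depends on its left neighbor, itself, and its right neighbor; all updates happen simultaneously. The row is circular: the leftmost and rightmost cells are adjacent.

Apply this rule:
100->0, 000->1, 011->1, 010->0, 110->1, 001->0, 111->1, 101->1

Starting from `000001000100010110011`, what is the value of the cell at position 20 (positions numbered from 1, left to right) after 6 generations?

1

011100010001001110011
111101000100001110011
111110010001101110011
111110000101111110011
111110110011111110011
111111110011111110011
position 20 holds 1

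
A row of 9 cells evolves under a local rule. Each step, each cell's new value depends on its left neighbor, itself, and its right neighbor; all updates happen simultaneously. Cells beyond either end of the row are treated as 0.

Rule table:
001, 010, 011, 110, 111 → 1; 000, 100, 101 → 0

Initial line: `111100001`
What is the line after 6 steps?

111101111

111100011
111100111
111101111
111101111  (fixed point — unchanged through step 6)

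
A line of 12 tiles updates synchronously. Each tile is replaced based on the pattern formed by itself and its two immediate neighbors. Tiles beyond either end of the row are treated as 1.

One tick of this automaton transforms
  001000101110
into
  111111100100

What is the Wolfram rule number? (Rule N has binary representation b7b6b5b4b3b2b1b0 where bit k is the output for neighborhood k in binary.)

151

position 9: 111 → 1  (bit 7 = 1)
position 10: 110 → 0  (bit 6 = 0)
position 7: 101 → 0  (bit 5 = 0)
position 0: 100 → 1  (bit 4 = 1)
position 8: 011 → 0  (bit 3 = 0)
position 2: 010 → 1  (bit 2 = 1)
position 1: 001 → 1  (bit 1 = 1)
position 4: 000 → 1  (bit 0 = 1)
bits b7..b0 = 10010111 = 151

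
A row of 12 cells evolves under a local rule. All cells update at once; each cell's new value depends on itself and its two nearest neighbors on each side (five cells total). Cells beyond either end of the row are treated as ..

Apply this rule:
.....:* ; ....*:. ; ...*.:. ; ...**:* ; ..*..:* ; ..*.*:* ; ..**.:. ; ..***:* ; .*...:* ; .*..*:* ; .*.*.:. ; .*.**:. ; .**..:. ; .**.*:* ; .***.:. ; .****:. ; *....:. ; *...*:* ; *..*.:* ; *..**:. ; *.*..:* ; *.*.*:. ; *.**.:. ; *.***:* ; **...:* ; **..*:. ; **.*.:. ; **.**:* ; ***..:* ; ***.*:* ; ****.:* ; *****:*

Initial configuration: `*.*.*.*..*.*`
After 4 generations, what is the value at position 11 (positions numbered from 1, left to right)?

.

*.....****.*
**.*.**.**.*
.*....**.*.*
.**..*.*...*
position 11 holds .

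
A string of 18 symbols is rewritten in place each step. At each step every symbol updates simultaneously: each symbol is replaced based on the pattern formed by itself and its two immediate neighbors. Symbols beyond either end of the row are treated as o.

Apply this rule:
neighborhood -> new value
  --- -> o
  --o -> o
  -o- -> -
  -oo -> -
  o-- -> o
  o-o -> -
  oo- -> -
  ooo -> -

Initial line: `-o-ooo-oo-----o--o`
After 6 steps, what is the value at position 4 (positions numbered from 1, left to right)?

---------ooooo-oo-
ooooooooo---------
---------ooooooooo
ooooooooo---------  (repeats step 2; period 2)
step 6: ooooooooo---------
position 4 holds o

o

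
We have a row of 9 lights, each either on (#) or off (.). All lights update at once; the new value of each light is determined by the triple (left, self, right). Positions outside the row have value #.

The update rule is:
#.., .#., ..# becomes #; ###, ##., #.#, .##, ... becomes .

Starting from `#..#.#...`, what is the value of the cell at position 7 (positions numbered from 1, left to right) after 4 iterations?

iteration 1: .###.##.#
iteration 2: .........
iteration 3: #.......#
iteration 4: .#.....#.
position 7 holds .

.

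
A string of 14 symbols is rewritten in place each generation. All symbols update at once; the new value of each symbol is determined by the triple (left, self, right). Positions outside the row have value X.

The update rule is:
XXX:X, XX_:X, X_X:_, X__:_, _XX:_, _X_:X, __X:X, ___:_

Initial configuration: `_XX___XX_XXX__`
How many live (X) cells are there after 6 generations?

7

generation 1: __X__X_X__XX_X
generation 2: _XX_XX_X_X_X__
generation 3: __X__X_X_X_X_X
generation 4: _XX_XX_X_X_X__  (repeats generation 2; period 2)
generation 6: _XX_XX_X_X_X__
count of X: 7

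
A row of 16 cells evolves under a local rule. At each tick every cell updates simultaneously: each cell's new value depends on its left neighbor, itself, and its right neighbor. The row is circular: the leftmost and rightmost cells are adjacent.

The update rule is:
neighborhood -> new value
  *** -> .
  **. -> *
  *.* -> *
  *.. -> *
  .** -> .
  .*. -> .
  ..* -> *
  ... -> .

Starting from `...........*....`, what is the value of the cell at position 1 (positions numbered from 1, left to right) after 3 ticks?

.

tick 1: ..........*.*...
tick 2: .........*.*.*..
tick 3: ........*.*.*.*.
position 1 holds .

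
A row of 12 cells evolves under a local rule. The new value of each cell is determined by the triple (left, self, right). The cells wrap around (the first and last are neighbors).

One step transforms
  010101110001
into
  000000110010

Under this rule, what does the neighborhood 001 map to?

1

At position 10 the neighborhood is 001; the next row has 1 there.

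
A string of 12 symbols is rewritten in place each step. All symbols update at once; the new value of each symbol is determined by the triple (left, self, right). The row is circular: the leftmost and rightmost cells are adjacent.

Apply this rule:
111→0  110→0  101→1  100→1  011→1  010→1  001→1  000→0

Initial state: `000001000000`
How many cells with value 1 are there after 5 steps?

8

000011100000
000110010000
001101111000
011011000100
110110101110
count of 1: 8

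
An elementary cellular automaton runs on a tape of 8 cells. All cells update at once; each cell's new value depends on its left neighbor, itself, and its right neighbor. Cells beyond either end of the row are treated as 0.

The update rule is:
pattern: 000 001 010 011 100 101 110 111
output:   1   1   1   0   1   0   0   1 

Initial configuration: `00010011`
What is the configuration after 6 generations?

11111100
01111011
10110000
10001111
11110110
01100001

01100001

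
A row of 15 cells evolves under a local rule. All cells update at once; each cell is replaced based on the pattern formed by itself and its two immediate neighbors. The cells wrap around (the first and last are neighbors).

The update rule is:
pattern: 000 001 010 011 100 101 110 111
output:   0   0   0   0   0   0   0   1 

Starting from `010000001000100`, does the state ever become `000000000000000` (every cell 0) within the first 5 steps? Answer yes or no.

yes

step 1: 000000000000000
all cells are 0 at step 1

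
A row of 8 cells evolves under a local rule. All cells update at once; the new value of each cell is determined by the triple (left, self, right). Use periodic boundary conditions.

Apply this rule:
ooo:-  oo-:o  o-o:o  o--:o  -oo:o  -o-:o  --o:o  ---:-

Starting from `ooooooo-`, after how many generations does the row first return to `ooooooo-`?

o-----oo
oo---oo-
ooo-oooo
--ooo---
-oo-oo--
ooooooo-

6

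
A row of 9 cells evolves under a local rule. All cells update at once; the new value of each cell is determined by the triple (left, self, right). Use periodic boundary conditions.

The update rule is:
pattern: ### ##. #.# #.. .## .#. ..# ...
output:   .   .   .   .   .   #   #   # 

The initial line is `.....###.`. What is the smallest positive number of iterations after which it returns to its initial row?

#####....
......###
.#####...
#......##
..#####..
##......#
...#####.
###......
....#####
.###.....
#....####
..###....
##....###
...###...
###....##
....###..
####....#
.....###.

18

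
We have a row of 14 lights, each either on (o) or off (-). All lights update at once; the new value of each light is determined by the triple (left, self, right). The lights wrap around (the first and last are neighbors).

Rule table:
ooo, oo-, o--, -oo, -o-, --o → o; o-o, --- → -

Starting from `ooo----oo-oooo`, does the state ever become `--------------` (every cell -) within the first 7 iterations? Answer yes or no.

no

oooo--ooo-oooo
ooooooooo-oooo
ooooooooo-oooo  (fixed point — unchanged through iteration 7)
iteration 7 is ooooooooo-oooo, still not uniform -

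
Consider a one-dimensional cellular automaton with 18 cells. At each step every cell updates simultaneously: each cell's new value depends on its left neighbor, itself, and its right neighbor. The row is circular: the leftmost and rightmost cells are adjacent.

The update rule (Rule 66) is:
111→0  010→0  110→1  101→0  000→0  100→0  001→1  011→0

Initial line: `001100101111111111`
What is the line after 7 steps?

010101000000000001
000000000000000010
000000000000000100
000000000000001000
000000000000010000
000000000000100000
000000000001000000

000000000001000000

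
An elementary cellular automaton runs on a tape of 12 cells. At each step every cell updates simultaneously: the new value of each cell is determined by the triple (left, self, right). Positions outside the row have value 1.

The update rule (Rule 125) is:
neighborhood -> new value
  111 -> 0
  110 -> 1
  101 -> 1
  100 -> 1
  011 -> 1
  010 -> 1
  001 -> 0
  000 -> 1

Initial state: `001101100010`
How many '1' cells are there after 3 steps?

8

101111111011
111000001110
001111101011
count of 1: 8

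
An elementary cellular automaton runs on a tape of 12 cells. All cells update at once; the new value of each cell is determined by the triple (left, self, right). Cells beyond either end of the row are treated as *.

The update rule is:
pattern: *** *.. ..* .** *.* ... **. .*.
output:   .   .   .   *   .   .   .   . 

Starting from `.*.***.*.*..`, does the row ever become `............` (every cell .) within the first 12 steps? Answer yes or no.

...*........
............
all cells are . at step 2

yes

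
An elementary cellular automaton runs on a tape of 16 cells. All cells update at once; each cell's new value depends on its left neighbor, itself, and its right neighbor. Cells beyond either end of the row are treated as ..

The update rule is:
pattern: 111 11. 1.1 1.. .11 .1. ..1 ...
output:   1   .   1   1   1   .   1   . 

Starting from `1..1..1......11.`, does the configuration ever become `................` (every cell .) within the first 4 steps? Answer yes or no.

step 1: .11.11.1....11.1
step 2: 11.11.1.1..11.1.
step 3: 1.11.1.1.111.1.1
step 4: .11.1.1.111.1.1.
step 4 is .11.1.1.111.1.1., still not uniform .

no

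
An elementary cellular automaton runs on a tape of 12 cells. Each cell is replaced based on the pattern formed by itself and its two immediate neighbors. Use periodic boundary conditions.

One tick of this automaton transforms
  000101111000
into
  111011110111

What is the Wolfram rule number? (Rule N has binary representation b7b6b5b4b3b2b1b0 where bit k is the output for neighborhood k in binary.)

position 6: 111 → 1  (bit 7 = 1)
position 8: 110 → 0  (bit 6 = 0)
position 4: 101 → 1  (bit 5 = 1)
position 9: 100 → 1  (bit 4 = 1)
position 5: 011 → 1  (bit 3 = 1)
position 3: 010 → 0  (bit 2 = 0)
position 2: 001 → 1  (bit 1 = 1)
position 0: 000 → 1  (bit 0 = 1)
bits b7..b0 = 10111011 = 187

187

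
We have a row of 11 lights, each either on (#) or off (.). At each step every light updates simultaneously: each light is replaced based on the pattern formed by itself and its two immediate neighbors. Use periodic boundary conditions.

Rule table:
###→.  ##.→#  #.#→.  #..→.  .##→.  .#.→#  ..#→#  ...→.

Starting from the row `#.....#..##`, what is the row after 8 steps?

#.#.#.#.#.#

#....##.#..
#...#.#.#.#
#..##.#.#..
#.#.#.#.#.#
#.#.#.#.#..
#.#.#.#.#.#  (repeats step 4; period 2)
step 8: #.#.#.#.#.#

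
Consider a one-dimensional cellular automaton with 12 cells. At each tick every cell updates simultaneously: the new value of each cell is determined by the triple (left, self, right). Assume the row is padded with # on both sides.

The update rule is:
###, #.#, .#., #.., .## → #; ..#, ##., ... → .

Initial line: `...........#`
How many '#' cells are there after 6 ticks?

5

tick 1: #..........#
tick 2: .#.........#
tick 3: ###........#
tick 4: ##.#.......#
tick 5: #.###......#
tick 6: .###.#.....#
count of #: 5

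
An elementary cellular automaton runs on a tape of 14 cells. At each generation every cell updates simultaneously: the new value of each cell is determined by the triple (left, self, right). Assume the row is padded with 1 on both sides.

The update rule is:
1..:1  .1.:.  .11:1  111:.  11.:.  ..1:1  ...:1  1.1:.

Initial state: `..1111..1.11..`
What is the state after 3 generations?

1111....1.11..

111...11..1.11
...1111.11..1.
1111....1.11..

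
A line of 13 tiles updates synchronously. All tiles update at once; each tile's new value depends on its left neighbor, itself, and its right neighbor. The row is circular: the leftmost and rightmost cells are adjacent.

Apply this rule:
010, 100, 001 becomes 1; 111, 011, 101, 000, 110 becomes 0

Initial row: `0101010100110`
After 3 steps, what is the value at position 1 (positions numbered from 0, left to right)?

step 1: 1101010111001
step 2: 0001010000110
step 3: 0011011001001
position 1 holds 0

0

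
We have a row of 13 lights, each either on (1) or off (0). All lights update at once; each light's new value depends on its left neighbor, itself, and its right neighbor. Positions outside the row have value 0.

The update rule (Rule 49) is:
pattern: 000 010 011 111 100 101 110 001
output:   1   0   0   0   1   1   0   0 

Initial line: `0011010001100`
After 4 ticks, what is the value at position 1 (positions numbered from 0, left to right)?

1

tick 1: 1000101100011
tick 2: 0110010011000
tick 3: 0001001000111
tick 4: 1100100110000
position 1 holds 1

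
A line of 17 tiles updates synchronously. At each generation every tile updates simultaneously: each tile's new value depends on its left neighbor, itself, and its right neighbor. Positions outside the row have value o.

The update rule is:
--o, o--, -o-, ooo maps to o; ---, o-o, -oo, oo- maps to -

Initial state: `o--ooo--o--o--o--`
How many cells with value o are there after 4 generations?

12

-oo-o-ooooooooooo
----o--oooooooooo
o--oooo-ooooooooo
-oo-oo---oooooooo
count of o: 12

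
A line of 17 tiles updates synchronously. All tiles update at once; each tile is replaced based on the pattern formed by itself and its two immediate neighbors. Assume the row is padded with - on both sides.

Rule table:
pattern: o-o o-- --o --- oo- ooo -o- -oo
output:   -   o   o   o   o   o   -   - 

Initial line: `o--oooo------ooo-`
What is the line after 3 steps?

---oo-ooooooooo-o

-oo-ooooooooo-ooo
o-o--oooooooo--oo
---oo-ooooooooo-o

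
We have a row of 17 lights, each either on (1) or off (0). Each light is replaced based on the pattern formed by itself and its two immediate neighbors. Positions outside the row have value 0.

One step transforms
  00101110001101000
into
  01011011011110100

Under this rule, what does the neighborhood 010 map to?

0

At position 2 the neighborhood is 010; the next row has 0 there.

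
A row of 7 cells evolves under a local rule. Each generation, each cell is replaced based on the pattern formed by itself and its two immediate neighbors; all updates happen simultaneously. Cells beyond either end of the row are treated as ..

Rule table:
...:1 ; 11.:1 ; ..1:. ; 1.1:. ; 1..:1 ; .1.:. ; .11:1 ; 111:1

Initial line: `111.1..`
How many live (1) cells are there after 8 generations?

111..11
1111.11
1111.11  (fixed point — unchanged through generation 8)
count of 1: 6

6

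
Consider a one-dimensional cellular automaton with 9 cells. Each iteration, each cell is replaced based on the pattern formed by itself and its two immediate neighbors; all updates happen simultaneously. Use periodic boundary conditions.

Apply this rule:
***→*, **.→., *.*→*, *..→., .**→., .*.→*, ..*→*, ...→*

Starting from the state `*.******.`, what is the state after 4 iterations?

***..*.**

iteration 1: **.****.*
iteration 2: *.*.**.*.
iteration 3: ****..***
iteration 4: ***..*.**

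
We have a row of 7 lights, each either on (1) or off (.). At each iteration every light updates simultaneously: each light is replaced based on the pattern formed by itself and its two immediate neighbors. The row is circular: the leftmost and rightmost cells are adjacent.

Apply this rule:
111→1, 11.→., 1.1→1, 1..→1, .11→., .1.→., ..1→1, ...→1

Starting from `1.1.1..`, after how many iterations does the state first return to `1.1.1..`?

2

.1.1.11
1.1.1..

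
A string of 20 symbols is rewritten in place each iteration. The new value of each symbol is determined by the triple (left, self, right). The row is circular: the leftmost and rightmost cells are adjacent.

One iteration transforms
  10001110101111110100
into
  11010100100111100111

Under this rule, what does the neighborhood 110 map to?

0

At position 6 the neighborhood is 110; the next row has 0 there.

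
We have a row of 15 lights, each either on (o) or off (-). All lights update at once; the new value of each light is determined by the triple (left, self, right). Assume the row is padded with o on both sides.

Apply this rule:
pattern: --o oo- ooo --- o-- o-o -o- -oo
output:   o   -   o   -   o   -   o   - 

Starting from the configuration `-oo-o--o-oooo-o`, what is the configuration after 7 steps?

----oooo--oo---
o--o-oo-oo--o-o
-ooo------ooo--
--o-o----o-o-oo
ooo-oo--oo-o--o
oo----oo---ooo-
o-o--o--o-o-o--

o-o--o--o-o-o--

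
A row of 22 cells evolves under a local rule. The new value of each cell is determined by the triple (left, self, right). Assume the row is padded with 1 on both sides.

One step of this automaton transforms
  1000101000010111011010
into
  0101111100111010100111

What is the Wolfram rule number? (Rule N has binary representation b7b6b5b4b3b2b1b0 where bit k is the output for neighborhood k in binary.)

182

position 14: 111 → 1  (bit 7 = 1)
position 0: 110 → 0  (bit 6 = 0)
position 5: 101 → 1  (bit 5 = 1)
position 1: 100 → 1  (bit 4 = 1)
position 13: 011 → 0  (bit 3 = 0)
position 4: 010 → 1  (bit 2 = 1)
position 3: 001 → 1  (bit 1 = 1)
position 2: 000 → 0  (bit 0 = 0)
bits b7..b0 = 10110110 = 182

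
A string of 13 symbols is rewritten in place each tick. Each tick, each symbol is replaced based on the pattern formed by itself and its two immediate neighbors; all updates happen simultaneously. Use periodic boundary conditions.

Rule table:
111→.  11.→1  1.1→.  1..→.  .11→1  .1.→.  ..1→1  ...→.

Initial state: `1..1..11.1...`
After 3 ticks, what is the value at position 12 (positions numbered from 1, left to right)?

.

..1..111....1
.1..11.1...1.
1..111....1..
position 12 holds .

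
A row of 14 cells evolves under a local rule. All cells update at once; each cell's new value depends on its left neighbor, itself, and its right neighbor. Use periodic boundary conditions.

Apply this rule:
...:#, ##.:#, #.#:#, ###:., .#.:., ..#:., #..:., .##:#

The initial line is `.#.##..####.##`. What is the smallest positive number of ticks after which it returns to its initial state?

tick 1: #.###..#..####
tick 2: ###.#.....#...
tick 3: #.##..###...#.
tick 4: .###..#.#.#..#
tick 5: ##.#...#.#....
tick 6: ###..#..#..##.
tick 7: #.#........###
tick 8: ##..######.#..
tick 9: ##..#....##...
tick 10: ##....##.##.#.
tick 11: ##.##.######.#
tick 12: .######....###
tick 13: ##....#.##.#.#
tick 14: .#.##..####.##

14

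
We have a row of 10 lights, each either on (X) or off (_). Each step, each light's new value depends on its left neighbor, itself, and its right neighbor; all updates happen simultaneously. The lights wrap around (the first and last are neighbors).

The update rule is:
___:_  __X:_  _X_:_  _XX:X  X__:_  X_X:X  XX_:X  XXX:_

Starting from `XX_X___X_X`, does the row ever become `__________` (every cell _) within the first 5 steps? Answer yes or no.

yes

step 1: _XX_____XX
step 2: XXX_____XX
step 3: __X_____X_
step 4: __________
all cells are _ at step 4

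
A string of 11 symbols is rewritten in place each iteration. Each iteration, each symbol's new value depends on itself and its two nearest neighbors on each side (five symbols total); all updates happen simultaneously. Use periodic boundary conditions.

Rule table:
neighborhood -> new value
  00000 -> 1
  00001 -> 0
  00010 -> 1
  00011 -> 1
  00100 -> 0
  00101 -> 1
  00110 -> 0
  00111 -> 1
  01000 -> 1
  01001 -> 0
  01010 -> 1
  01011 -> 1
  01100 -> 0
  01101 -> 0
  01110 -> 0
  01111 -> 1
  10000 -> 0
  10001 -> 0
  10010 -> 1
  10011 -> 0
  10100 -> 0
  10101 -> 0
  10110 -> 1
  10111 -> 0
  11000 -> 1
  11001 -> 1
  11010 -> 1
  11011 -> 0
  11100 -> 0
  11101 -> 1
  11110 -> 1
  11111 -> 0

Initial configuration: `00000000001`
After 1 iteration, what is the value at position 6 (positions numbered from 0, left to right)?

1

iteration 1: 10111111010
position 6 holds 1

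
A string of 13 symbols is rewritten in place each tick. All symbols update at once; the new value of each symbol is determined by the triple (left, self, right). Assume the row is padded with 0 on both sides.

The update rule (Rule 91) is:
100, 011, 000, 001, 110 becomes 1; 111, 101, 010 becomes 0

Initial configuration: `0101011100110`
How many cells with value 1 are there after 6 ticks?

tick 1: 1000010111111
tick 2: 0111100100001
tick 3: 1100111011110
tick 4: 1111101010011
tick 5: 1000100001111
tick 6: 0111011111001
count of 1: 9

9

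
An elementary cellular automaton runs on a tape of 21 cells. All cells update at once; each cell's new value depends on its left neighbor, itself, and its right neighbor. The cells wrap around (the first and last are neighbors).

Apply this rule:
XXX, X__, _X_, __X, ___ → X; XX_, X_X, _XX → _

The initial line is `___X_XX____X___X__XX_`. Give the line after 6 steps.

XXXXXXX_XXX_X_XXX_XXX

XXXX___XXXXXXXXXXX__X
XXX_XXX_XXXXXXXXX_XX_
_X___X___XXXXXXX_____
XXXXXXXXX_XXXXX_XXXXX
XXXXXXXX___XXX___XXXX
XXXXXXX_XXX_X_XXX_XXX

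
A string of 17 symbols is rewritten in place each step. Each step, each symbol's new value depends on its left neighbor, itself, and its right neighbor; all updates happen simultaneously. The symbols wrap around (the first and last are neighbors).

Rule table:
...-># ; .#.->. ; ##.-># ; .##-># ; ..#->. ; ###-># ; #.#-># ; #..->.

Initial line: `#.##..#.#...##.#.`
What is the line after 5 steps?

step 1: .###...#..#.###.#
step 2: ####.#.....#####.
step 3: #####..###.######
step 4: #####..##########
step 5: #####..##########

#####..##########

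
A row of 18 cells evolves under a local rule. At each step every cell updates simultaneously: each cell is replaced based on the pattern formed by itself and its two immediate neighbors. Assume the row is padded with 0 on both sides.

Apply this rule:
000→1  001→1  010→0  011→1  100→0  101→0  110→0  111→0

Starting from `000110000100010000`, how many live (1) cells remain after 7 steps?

10

step 1: 111100111001100111
step 2: 100001100011001100
step 3: 001111001110011001
step 4: 111000011000110010
step 5: 100011110011100100
step 6: 001110000110001001
step 7: 111000111100110010
count of 1: 10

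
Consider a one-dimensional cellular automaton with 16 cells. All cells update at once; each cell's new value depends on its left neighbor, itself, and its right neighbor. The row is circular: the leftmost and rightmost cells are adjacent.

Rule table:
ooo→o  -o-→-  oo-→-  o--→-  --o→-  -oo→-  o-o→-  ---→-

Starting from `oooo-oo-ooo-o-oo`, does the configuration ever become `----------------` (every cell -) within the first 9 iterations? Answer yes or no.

ooo------o-----o
oo--------------
----------------
all cells are - at iteration 3

yes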